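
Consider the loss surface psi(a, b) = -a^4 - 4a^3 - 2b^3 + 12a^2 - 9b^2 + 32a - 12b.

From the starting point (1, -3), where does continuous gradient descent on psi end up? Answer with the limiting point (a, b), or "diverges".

psi is separable, so gradient descent decouples: a follows -∂psi/∂a, b follows -∂psi/∂b.
∂psi/∂a = -4(a - 2)(a + 1)(a + 4); at a=1 this is 40, so a decreases.
∂psi/∂b = -6(b + 1)(b + 2); at b=-3 this is -12, so b increases.
a converges to its nearest critical value -1 (a local min of the a-part); b converges to -2. The iterate converges to (-1, -2).

(-1, -2)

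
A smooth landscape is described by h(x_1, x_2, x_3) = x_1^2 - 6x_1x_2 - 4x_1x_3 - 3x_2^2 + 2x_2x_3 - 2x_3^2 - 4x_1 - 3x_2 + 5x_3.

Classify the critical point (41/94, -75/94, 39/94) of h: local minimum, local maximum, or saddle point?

saddle point

The Hessian is constant: H = [[2, -6, -4], [-6, -6, 2], [-4, 2, -4]].
Leading principal minors: Δ₁ = 2, Δ₂ = -48, Δ₃ = 376.
The minors fit neither the all-positive nor the alternating-sign pattern, so H is indefinite: a saddle point.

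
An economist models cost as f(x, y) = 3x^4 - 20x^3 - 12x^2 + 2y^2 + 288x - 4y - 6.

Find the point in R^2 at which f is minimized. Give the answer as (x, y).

f(x,y) separates as P(x) + Q(y) − 6, so its minimum is min P + min Q − 6.
P'(x) = 12(x - 4)(x - 3)(x + 2) vanishes at x ∈ {-2, 3, 4}; Q'(y) = 4y - 4 vanishes at y ∈ {1}.
Local minima of P (where P''>0): P(-2)=-416, P(4)=448. Local minima of Q: Q(1)=-2.
So the global minimum of f is P(-2) + Q(1) − 6 = -416 − 2 − 6 = -424, attained at (-2, 1).

(-2, 1)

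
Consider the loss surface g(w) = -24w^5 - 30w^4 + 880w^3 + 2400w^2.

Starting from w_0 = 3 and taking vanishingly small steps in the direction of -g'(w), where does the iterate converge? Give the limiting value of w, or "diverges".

0

g'(w) = -120w(w - 5)(w + 2)(w + 4), so g'(3) = 25200.
Gradient descent moves in the -g' direction, i.e. w is decreasing.
The nearest critical point in that direction is w = 0, where g'' = 4800 > 0 (a local minimum). The iterate converges there.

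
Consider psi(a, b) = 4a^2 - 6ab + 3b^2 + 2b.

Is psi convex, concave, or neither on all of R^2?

convex

psi is quadratic, so its Hessian is the constant matrix H = [[8, -6], [-6, 6]].
det(H) = 12, tr(H) = 14.
det(H) > 0 and tr(H) > 0, so H is positive definite everywhere: convex.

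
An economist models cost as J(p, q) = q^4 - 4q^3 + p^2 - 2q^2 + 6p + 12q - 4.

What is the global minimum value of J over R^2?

J(p,q) separates as A(p) + B(q) − 4, so its minimum is min A + min B − 4.
A'(p) = 2p + 6 vanishes at p ∈ {-3}; B'(q) = 4(q - 3)(q - 1)(q + 1) vanishes at q ∈ {-1, 1, 3}.
Local minima of A (where A''>0): A(-3)=-9. Local minima of B: B(-1)=-9, B(3)=-9.
So the global minimum of J is A(-3) + B(-1) − 4 = -9 − 9 − 4 = -22, attained at (-3, -1).

-22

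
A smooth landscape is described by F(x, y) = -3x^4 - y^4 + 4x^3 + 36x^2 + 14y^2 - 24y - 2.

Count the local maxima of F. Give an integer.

4

F separates as a function of x plus a function of y, so ∇F=0 decouples.
∂F/∂x = -12x(x - 3)(x + 2) = 0 at x ∈ {-2, 0, 3}; ∂F/∂y = -4(y - 2)(y - 1)(y + 3) = 0 at y ∈ {-3, 1, 2}.
The Hessian is diagonal: diag(F_xx, F_yy). Second derivatives: F_xx(-2)=-120, F_xx(0)=72, F_xx(3)=-180; F_yy(-3)=-80, F_yy(1)=16, F_yy(2)=-20.
Local maxima occur where both diagonal entries negative: (-2, -3), (-2, 2), (3, -3), (3, 2). Count: 4.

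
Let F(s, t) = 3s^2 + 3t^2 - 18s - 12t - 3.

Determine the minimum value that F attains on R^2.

-42

F(s,t) separates as P(s) + Q(t) − 3, so its minimum is min P + min Q − 3.
P'(s) = 6s - 18 vanishes at s ∈ {3}; Q'(t) = 6(t - 2) vanishes at t ∈ {2}.
Local minima of P (where P''>0): P(3)=-27. Local minima of Q: Q(2)=-12.
So the global minimum of F is P(3) + Q(2) − 3 = -27 − 12 − 3 = -42, attained at (3, 2).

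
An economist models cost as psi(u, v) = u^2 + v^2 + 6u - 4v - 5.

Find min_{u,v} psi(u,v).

psi(u,v) separates as P(u) + Q(v) − 5, so its minimum is min P + min Q − 5.
P'(u) = 2u + 6 vanishes at u ∈ {-3}; Q'(v) = 2v - 4 vanishes at v ∈ {2}.
Local minima of P (where P''>0): P(-3)=-9. Local minima of Q: Q(2)=-4.
So the global minimum of psi is P(-3) + Q(2) − 5 = -9 − 4 − 5 = -18, attained at (-3, 2).

-18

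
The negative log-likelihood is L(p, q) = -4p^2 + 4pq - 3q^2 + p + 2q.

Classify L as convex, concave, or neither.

concave

L is quadratic, so its Hessian is the constant matrix H = [[-8, 4], [4, -6]].
det(H) = 32, tr(H) = -14.
det(H) > 0 and tr(H) < 0, so H is negative definite everywhere: concave.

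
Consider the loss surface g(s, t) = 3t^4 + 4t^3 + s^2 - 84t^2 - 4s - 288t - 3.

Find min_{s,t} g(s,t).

-1479

g(s,t) separates as P(s) + Q(t) − 3, so its minimum is min P + min Q − 3.
P'(s) = 2s - 4 vanishes at s ∈ {2}; Q'(t) = 12(t - 4)(t + 2)(t + 3) vanishes at t ∈ {-3, -2, 4}.
Local minima of P (where P''>0): P(2)=-4. Local minima of Q: Q(-3)=243, Q(4)=-1472.
So the global minimum of g is P(2) + Q(4) − 3 = -4 − 1472 − 3 = -1479, attained at (2, 4).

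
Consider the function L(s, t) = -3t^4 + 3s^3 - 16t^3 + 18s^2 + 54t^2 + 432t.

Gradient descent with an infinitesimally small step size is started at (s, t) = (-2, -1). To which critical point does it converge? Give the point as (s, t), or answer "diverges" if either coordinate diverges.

L is separable, so gradient descent decouples: s follows -∂L/∂s, t follows -∂L/∂t.
∂L/∂s = 9s(s + 4); at s=-2 this is -36, so s increases.
∂L/∂t = -12(t - 3)(t + 3)(t + 4); at t=-1 this is 288, so t decreases.
s converges to its nearest critical value 0 (a local min of the s-part); t converges to -3. The iterate converges to (0, -3).

(0, -3)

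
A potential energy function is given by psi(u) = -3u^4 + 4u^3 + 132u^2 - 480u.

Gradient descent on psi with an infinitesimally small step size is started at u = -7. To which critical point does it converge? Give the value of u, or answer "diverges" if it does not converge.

diverges

psi'(u) = -12(u - 4)(u - 2)(u + 5), so psi'(-7) = 2376.
Gradient descent moves in the -psi' direction, i.e. u is decreasing.
There is no critical point below u=-7, and psi' keeps the same sign, so the iterate runs off to −∞.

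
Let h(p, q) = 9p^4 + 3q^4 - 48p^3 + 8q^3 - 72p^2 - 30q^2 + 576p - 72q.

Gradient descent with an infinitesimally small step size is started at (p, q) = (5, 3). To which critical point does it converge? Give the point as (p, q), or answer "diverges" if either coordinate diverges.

(4, 2)

h is separable, so gradient descent decouples: p follows -∂h/∂p, q follows -∂h/∂q.
∂h/∂p = 36(p - 4)(p - 2)(p + 2); at p=5 this is 756, so p decreases.
∂h/∂q = 12(q - 2)(q + 1)(q + 3); at q=3 this is 288, so q decreases.
p converges to its nearest critical value 4 (a local min of the p-part); q converges to 2. The iterate converges to (4, 2).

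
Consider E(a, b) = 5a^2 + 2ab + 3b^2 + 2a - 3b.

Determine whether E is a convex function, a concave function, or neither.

convex

E is quadratic, so its Hessian is the constant matrix H = [[10, 2], [2, 6]].
det(H) = 56, tr(H) = 16.
det(H) > 0 and tr(H) > 0, so H is positive definite everywhere: convex.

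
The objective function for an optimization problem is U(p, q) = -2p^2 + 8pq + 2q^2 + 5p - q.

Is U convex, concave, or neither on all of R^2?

U is quadratic, so its Hessian is the constant matrix H = [[-4, 8], [8, 4]].
det(H) = -80, tr(H) = 0.
det(H) < 0, so H is indefinite: neither convex nor concave.

neither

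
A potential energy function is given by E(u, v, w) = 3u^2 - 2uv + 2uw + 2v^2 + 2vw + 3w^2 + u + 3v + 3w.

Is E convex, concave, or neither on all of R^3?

convex

E is quadratic, so its Hessian is the constant matrix H = [[6, -2, 2], [-2, 4, 2], [2, 2, 6]].
Leading principal minors: 6, 20, 64.
All positive ⇒ H ≻ 0 ⇒ convex.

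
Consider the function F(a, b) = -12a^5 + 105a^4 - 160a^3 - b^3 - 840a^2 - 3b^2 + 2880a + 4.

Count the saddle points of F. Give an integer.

F separates as a function of a plus a function of b, so ∇F=0 decouples.
∂F/∂a = -60(a - 4)(a - 3)(a - 2)(a + 2) = 0 at a ∈ {-2, 2, 3, 4}; ∂F/∂b = -3b(b + 2) = 0 at b ∈ {-2, 0}.
The Hessian is diagonal: diag(F_aa, F_bb). Second derivatives: F_aa(-2)=7200, F_aa(2)=-480, F_aa(3)=300, F_aa(4)=-720; F_bb(-2)=6, F_bb(0)=-6.
Saddle points occur where the two diagonal entries have opposite signs: (-2, 0), (2, -2), (3, 0), (4, -2). Count: 4.

4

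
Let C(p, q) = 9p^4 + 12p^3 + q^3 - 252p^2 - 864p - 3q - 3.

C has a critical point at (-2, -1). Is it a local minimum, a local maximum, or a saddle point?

local maximum

The mixed partial ∂²C/∂p∂q is 0, so the Hessian at any point is diag(C_pp, C_qq) = diag(36(3p^2 + 2p - 14), 6q).
At (-2, -1): H = diag(-216, -6).
Both eigenvalues are negative, so H is negative definite: a local maximum.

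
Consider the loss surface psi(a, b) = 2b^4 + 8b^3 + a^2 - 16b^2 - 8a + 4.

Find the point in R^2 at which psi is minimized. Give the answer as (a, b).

(4, -4)

psi(a,b) separates as P(a) + Q(b) + 4, so its minimum is min P + min Q + 4.
P'(a) = 2a - 8 vanishes at a ∈ {4}; Q'(b) = 8b(b - 1)(b + 4) vanishes at b ∈ {-4, 0, 1}.
Local minima of P (where P''>0): P(4)=-16. Local minima of Q: Q(-4)=-256, Q(1)=-6.
So the global minimum of psi is P(4) + Q(-4) + 4 = -16 − 256 + 4 = -268, attained at (4, -4).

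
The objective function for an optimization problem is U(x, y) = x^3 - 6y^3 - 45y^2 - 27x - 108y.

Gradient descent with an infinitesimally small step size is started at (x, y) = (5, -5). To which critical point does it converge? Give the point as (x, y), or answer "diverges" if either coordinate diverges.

(3, -3)

U is separable, so gradient descent decouples: x follows -∂U/∂x, y follows -∂U/∂y.
∂U/∂x = 3(x - 3)(x + 3); at x=5 this is 48, so x decreases.
∂U/∂y = -18(y + 2)(y + 3); at y=-5 this is -108, so y increases.
x converges to its nearest critical value 3 (a local min of the x-part); y converges to -3. The iterate converges to (3, -3).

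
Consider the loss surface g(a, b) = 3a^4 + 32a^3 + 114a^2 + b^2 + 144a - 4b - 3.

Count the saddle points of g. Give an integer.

1

g separates as a function of a plus a function of b, so ∇g=0 decouples.
∂g/∂a = 12(a + 1)(a + 3)(a + 4) = 0 at a ∈ {-4, -3, -1}; ∂g/∂b = 2(b - 2) = 0 at b ∈ {2}.
The Hessian is diagonal: diag(g_aa, g_bb). Second derivatives: g_aa(-4)=36, g_aa(-3)=-24, g_aa(-1)=72; g_bb(2)=2.
Saddle points occur where the two diagonal entries have opposite signs: (-3, 2). Count: 1.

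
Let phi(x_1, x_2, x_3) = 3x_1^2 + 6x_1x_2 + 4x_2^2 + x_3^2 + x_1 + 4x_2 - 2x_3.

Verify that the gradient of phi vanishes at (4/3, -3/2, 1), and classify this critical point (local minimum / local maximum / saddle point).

local minimum

∇phi = (6x_1 + 6x_2 + 1, 6x_1 + 8x_2 + 4, 2x_3 - 2); substituting (4/3, -3/2, 1) gives ∇phi = (0, 0, 0), so (4/3, -3/2, 1) is indeed a critical point.
The Hessian is constant: H = [[6, 6, 0], [6, 8, 0], [0, 0, 2]].
Leading principal minors: Δ₁ = 6, Δ₂ = 12, Δ₃ = 24.
All leading minors are positive, so H is positive definite: a local minimum.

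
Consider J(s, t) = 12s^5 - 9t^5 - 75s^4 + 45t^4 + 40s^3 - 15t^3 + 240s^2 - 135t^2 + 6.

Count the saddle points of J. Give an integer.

J separates as a function of s plus a function of t, so ∇J=0 decouples.
∂J/∂s = 60s(s - 4)(s - 2)(s + 1) = 0 at s ∈ {-1, 0, 2, 4}; ∂J/∂t = -45t(t - 3)(t - 2)(t + 1) = 0 at t ∈ {-1, 0, 2, 3}.
The Hessian is diagonal: diag(J_ss, J_tt). Second derivatives: J_ss(-1)=-900, J_ss(0)=480, J_ss(2)=-720, J_ss(4)=2400; J_tt(-1)=540, J_tt(0)=-270, J_tt(2)=270, J_tt(3)=-540.
Saddle points occur where the two diagonal entries have opposite signs: (-1, -1), (-1, 2), (0, 0), (0, 3), (2, -1), (2, 2), (4, 0), (4, 3). Count: 8.

8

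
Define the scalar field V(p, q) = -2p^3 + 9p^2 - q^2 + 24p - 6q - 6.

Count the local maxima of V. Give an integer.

V separates as a function of p plus a function of q, so ∇V=0 decouples.
∂V/∂p = -6(p - 4)(p + 1) = 0 at p ∈ {-1, 4}; ∂V/∂q = -2(q + 3) = 0 at q ∈ {-3}.
The Hessian is diagonal: diag(V_pp, V_qq). Second derivatives: V_pp(-1)=30, V_pp(4)=-30; V_qq(-3)=-2.
Local maxima occur where both diagonal entries negative: (4, -3). Count: 1.

1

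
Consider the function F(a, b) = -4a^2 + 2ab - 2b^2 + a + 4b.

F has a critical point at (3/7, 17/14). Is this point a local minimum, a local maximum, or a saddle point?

The Hessian of F is constant: H = [[-8, 2], [2, -4]].
det(H) = (-8)·(-4) − 2² = 28.
det(H) > 0 and tr(H) = -12 < 0, so H is negative definite and the point is a local maximum.

local maximum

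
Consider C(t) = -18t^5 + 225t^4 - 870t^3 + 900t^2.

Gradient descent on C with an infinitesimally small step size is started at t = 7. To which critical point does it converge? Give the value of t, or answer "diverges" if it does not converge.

diverges

C'(t) = -90t(t - 5)(t - 4)(t - 1), so C'(7) = -22680.
Gradient descent moves in the -C' direction, i.e. t is increasing.
There is no critical point above t=7, and C' keeps the same sign, so the iterate runs off to +∞.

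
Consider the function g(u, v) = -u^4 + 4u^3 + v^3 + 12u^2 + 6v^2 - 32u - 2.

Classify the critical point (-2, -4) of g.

The mixed partial ∂²g/∂u∂v is 0, so the Hessian at any point is diag(g_uu, g_vv) = diag(12(-u^2 + 2u + 2), 6(v + 2)).
At (-2, -4): H = diag(-72, -12).
Both eigenvalues are negative, so H is negative definite: a local maximum.

local maximum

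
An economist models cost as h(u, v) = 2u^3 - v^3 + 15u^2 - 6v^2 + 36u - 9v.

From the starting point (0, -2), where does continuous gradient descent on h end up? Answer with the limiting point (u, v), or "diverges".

(-2, -3)

h is separable, so gradient descent decouples: u follows -∂h/∂u, v follows -∂h/∂v.
∂h/∂u = 6(u + 2)(u + 3); at u=0 this is 36, so u decreases.
∂h/∂v = -3(v + 1)(v + 3); at v=-2 this is 3, so v decreases.
u converges to its nearest critical value -2 (a local min of the u-part); v converges to -3. The iterate converges to (-2, -3).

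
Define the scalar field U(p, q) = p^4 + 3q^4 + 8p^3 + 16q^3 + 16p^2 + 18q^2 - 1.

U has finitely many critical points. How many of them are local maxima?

U separates as a function of p plus a function of q, so ∇U=0 decouples.
∂U/∂p = 4p(p + 2)(p + 4) = 0 at p ∈ {-4, -2, 0}; ∂U/∂q = 12q(q + 1)(q + 3) = 0 at q ∈ {-3, -1, 0}.
The Hessian is diagonal: diag(U_pp, U_qq). Second derivatives: U_pp(-4)=32, U_pp(-2)=-16, U_pp(0)=32; U_qq(-3)=72, U_qq(-1)=-24, U_qq(0)=36.
Local maxima occur where both diagonal entries negative: (-2, -1). Count: 1.

1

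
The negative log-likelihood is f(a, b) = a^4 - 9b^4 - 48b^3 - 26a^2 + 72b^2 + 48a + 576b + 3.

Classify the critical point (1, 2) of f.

The mixed partial ∂²f/∂a∂b is 0, so the Hessian at any point is diag(f_aa, f_bb) = diag(4(3a^2 - 13), 36(-3b^2 - 8b + 4)).
At (1, 2): H = diag(-40, -864).
Both eigenvalues are negative, so H is negative definite: a local maximum.

local maximum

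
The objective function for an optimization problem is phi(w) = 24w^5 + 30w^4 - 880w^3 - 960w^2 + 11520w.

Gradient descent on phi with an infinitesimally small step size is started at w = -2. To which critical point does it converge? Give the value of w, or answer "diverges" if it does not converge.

-3

phi'(w) = 120(w - 4)(w - 2)(w + 3)(w + 4), so phi'(-2) = 5760.
Gradient descent moves in the -phi' direction, i.e. w is decreasing.
The nearest critical point in that direction is w = -3, where phi'' = 4200 > 0 (a local minimum). The iterate converges there.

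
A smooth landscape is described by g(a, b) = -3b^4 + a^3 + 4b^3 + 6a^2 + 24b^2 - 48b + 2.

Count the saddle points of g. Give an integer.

g separates as a function of a plus a function of b, so ∇g=0 decouples.
∂g/∂a = 3a(a + 4) = 0 at a ∈ {-4, 0}; ∂g/∂b = -12(b - 2)(b - 1)(b + 2) = 0 at b ∈ {-2, 1, 2}.
The Hessian is diagonal: diag(g_aa, g_bb). Second derivatives: g_aa(-4)=-12, g_aa(0)=12; g_bb(-2)=-144, g_bb(1)=36, g_bb(2)=-48.
Saddle points occur where the two diagonal entries have opposite signs: (-4, 1), (0, -2), (0, 2). Count: 3.

3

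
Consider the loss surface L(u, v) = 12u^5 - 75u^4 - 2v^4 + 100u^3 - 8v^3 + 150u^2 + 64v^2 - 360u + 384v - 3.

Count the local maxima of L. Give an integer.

4

L separates as a function of u plus a function of v, so ∇L=0 decouples.
∂L/∂u = 60(u - 3)(u - 2)(u - 1)(u + 1) = 0 at u ∈ {-1, 1, 2, 3}; ∂L/∂v = -8(v - 4)(v + 3)(v + 4) = 0 at v ∈ {-4, -3, 4}.
The Hessian is diagonal: diag(L_uu, L_vv). Second derivatives: L_uu(-1)=-1440, L_uu(1)=240, L_uu(2)=-180, L_uu(3)=480; L_vv(-4)=-64, L_vv(-3)=56, L_vv(4)=-448.
Local maxima occur where both diagonal entries negative: (-1, -4), (-1, 4), (2, -4), (2, 4). Count: 4.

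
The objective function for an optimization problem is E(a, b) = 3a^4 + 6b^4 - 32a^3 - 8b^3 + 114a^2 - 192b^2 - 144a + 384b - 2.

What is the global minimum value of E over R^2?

E(a,b) separates as P(a) + Q(b) − 2, so its minimum is min P + min Q − 2.
P'(a) = 12(a - 4)(a - 3)(a - 1) vanishes at a ∈ {1, 3, 4}; Q'(b) = 24(b - 4)(b - 1)(b + 4) vanishes at b ∈ {-4, 1, 4}.
Local minima of P (where P''>0): P(1)=-59, P(4)=-32. Local minima of Q: Q(-4)=-2560, Q(4)=-512.
So the global minimum of E is P(1) + Q(-4) − 2 = -59 − 2560 − 2 = -2621, attained at (1, -4).

-2621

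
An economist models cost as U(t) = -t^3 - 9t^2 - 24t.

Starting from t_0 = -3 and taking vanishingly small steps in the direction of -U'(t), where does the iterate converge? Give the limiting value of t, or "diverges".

-4

U'(t) = -3(t + 2)(t + 4), so U'(-3) = 3.
Gradient descent moves in the -U' direction, i.e. t is decreasing.
The nearest critical point in that direction is t = -4, where U'' = 6 > 0 (a local minimum). The iterate converges there.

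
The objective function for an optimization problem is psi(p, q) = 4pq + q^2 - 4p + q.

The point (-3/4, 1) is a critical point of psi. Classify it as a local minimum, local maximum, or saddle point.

saddle point

The Hessian of psi is constant: H = [[0, 4], [4, 2]].
det(H) = 0·2 − 4² = -16.
Since det(H) < 0, H is indefinite and the critical point is a saddle point.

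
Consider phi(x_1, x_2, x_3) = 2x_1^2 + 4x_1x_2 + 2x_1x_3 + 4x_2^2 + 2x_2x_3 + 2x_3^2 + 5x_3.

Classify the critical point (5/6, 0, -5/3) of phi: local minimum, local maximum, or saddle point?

The Hessian is constant: H = [[4, 4, 2], [4, 8, 2], [2, 2, 4]].
Leading principal minors: Δ₁ = 4, Δ₂ = 16, Δ₃ = 48.
All leading minors are positive, so H is positive definite: a local minimum.

local minimum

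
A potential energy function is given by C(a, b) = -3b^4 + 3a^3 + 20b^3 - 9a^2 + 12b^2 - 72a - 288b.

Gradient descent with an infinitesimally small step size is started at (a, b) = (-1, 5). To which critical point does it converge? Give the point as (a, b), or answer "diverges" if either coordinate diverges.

diverges

C is separable, so gradient descent decouples: a follows -∂C/∂a, b follows -∂C/∂b.
∂C/∂a = 9(a - 4)(a + 2); at a=-1 this is -45, so a increases.
∂C/∂b = -12(b - 4)(b - 3)(b + 2); at b=5 this is -168, so b increases.
The b-coordinate has no critical point in that direction and runs off to infinity.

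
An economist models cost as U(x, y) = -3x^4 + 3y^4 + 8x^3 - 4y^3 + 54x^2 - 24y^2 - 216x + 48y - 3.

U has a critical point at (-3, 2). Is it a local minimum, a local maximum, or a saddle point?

saddle point

The mixed partial ∂²U/∂x∂y is 0, so the Hessian at any point is diag(U_xx, U_yy) = diag(12(-3x^2 + 4x + 9), 12(3y^2 - 2y - 4)).
At (-3, 2): H = diag(-360, 48).
The eigenvalues have opposite signs, so H is indefinite: a saddle point.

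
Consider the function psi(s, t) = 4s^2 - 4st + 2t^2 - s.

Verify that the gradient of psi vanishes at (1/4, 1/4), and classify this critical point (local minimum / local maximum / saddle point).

local minimum

∇psi = (8s - 4t - 1, -4s + 4t); substituting (1/4, 1/4) gives ∇psi = (0, 0), so (1/4, 1/4) is indeed a critical point.
The Hessian of psi is constant: H = [[8, -4], [-4, 4]].
det(H) = 8·4 − (-4)² = 16.
det(H) > 0 and tr(H) = 12 > 0, so H is positive definite and the point is a local minimum.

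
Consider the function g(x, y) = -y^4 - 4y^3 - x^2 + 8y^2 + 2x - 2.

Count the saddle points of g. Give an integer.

g separates as a function of x plus a function of y, so ∇g=0 decouples.
∂g/∂x = -2(x - 1) = 0 at x ∈ {1}; ∂g/∂y = -4y(y - 1)(y + 4) = 0 at y ∈ {-4, 0, 1}.
The Hessian is diagonal: diag(g_xx, g_yy). Second derivatives: g_xx(1)=-2; g_yy(-4)=-80, g_yy(0)=16, g_yy(1)=-20.
Saddle points occur where the two diagonal entries have opposite signs: (1, 0). Count: 1.

1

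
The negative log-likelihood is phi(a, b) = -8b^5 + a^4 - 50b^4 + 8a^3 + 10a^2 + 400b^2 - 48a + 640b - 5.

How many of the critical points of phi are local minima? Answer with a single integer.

4

phi separates as a function of a plus a function of b, so ∇phi=0 decouples.
∂phi/∂a = 4(a - 1)(a + 3)(a + 4) = 0 at a ∈ {-4, -3, 1}; ∂phi/∂b = -40(b - 2)(b + 1)(b + 2)(b + 4) = 0 at b ∈ {-4, -2, -1, 2}.
The Hessian is diagonal: diag(phi_aa, phi_bb). Second derivatives: phi_aa(-4)=20, phi_aa(-3)=-16, phi_aa(1)=80; phi_bb(-4)=1440, phi_bb(-2)=-320, phi_bb(-1)=360, phi_bb(2)=-2880.
Local minima occur where both diagonal entries positive: (-4, -4), (-4, -1), (1, -4), (1, -1). Count: 4.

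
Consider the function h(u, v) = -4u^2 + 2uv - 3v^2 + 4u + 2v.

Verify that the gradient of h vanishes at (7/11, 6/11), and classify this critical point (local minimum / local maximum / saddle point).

∇h = (-8u + 2v + 4, 2u - 6v + 2); substituting (7/11, 6/11) gives ∇h = (0, 0), so (7/11, 6/11) is indeed a critical point.
The Hessian of h is constant: H = [[-8, 2], [2, -6]].
det(H) = (-8)·(-6) − 2² = 44.
det(H) > 0 and tr(H) = -14 < 0, so H is negative definite and the point is a local maximum.

local maximum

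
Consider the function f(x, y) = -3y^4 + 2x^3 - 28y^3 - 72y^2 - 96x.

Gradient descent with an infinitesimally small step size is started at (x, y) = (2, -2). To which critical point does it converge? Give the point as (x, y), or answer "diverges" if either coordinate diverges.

(4, -3)

f is separable, so gradient descent decouples: x follows -∂f/∂x, y follows -∂f/∂y.
∂f/∂x = 6(x - 4)(x + 4); at x=2 this is -72, so x increases.
∂f/∂y = -12y(y + 3)(y + 4); at y=-2 this is 48, so y decreases.
x converges to its nearest critical value 4 (a local min of the x-part); y converges to -3. The iterate converges to (4, -3).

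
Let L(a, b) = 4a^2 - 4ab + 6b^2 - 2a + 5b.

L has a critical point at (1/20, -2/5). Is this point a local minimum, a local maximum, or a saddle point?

local minimum

The Hessian of L is constant: H = [[8, -4], [-4, 12]].
det(H) = 8·12 − (-4)² = 80.
det(H) > 0 and tr(H) = 20 > 0, so H is positive definite and the point is a local minimum.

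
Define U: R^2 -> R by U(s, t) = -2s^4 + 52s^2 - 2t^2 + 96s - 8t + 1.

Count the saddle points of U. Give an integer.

1

U separates as a function of s plus a function of t, so ∇U=0 decouples.
∂U/∂s = -8(s - 4)(s + 1)(s + 3) = 0 at s ∈ {-3, -1, 4}; ∂U/∂t = -4(t + 2) = 0 at t ∈ {-2}.
The Hessian is diagonal: diag(U_ss, U_tt). Second derivatives: U_ss(-3)=-112, U_ss(-1)=80, U_ss(4)=-280; U_tt(-2)=-4.
Saddle points occur where the two diagonal entries have opposite signs: (-1, -2). Count: 1.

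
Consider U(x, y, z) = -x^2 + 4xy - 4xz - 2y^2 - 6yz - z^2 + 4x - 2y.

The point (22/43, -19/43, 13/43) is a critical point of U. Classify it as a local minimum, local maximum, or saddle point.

saddle point

The Hessian is constant: H = [[-2, 4, -4], [4, -4, -6], [-4, -6, -2]].
Leading principal minors: Δ₁ = -2, Δ₂ = -8, Δ₃ = 344.
The minors fit neither the all-positive nor the alternating-sign pattern, so H is indefinite: a saddle point.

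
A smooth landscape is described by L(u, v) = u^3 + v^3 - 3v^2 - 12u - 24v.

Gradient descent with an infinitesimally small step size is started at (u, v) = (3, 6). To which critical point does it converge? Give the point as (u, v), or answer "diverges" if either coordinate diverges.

(2, 4)

L is separable, so gradient descent decouples: u follows -∂L/∂u, v follows -∂L/∂v.
∂L/∂u = 3(u - 2)(u + 2); at u=3 this is 15, so u decreases.
∂L/∂v = 3(v - 4)(v + 2); at v=6 this is 48, so v decreases.
u converges to its nearest critical value 2 (a local min of the u-part); v converges to 4. The iterate converges to (2, 4).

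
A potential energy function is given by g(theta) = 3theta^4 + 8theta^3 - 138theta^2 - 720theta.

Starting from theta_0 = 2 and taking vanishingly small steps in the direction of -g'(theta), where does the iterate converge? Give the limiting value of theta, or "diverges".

5

g'(theta) = 12(theta - 5)(theta + 3)(theta + 4), so g'(2) = -1080.
Gradient descent moves in the -g' direction, i.e. theta is increasing.
The nearest critical point in that direction is theta = 5, where g'' = 864 > 0 (a local minimum). The iterate converges there.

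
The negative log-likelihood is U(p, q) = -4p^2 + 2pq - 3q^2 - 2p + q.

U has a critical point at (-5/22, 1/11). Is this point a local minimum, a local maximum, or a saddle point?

local maximum

The Hessian of U is constant: H = [[-8, 2], [2, -6]].
det(H) = (-8)·(-6) − 2² = 44.
det(H) > 0 and tr(H) = -14 < 0, so H is negative definite and the point is a local maximum.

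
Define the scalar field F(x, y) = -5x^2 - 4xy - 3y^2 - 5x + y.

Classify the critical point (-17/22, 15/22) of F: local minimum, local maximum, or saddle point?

The Hessian of F is constant: H = [[-10, -4], [-4, -6]].
det(H) = (-10)·(-6) − (-4)² = 44.
det(H) > 0 and tr(H) = -16 < 0, so H is negative definite and the point is a local maximum.

local maximum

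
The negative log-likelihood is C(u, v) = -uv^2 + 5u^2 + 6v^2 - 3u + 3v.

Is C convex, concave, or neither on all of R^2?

neither

The term -uv^2 is cubic, so the Hessian is not constant.
∂²C/∂v² = -2u + 12, which takes both signs as u varies (negative for sufficiently large u). A diagonal entry of the Hessian changing sign means the Hessian is neither positive- nor negative-semidefinite on all of R^2.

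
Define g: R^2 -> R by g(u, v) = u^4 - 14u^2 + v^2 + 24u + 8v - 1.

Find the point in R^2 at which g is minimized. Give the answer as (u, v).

g(u,v) separates as P(u) + Q(v) − 1, so its minimum is min P + min Q − 1.
P'(u) = 4(u - 2)(u - 1)(u + 3) vanishes at u ∈ {-3, 1, 2}; Q'(v) = 2v + 8 vanishes at v ∈ {-4}.
Local minima of P (where P''>0): P(-3)=-117, P(2)=8. Local minima of Q: Q(-4)=-16.
So the global minimum of g is P(-3) + Q(-4) − 1 = -117 − 16 − 1 = -134, attained at (-3, -4).

(-3, -4)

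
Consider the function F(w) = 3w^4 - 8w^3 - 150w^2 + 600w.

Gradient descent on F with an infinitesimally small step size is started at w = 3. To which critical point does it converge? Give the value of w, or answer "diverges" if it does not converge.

5

F'(w) = 12(w - 5)(w - 2)(w + 5), so F'(3) = -192.
Gradient descent moves in the -F' direction, i.e. w is increasing.
The nearest critical point in that direction is w = 5, where F'' = 360 > 0 (a local minimum). The iterate converges there.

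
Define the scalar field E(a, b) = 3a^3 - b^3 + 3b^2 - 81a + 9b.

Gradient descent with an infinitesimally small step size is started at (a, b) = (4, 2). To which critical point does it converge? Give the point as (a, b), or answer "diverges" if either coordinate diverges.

E is separable, so gradient descent decouples: a follows -∂E/∂a, b follows -∂E/∂b.
∂E/∂a = 9(a - 3)(a + 3); at a=4 this is 63, so a decreases.
∂E/∂b = -3(b - 3)(b + 1); at b=2 this is 9, so b decreases.
a converges to its nearest critical value 3 (a local min of the a-part); b converges to -1. The iterate converges to (3, -1).

(3, -1)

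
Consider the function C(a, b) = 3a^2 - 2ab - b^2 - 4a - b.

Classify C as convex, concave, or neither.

C is quadratic, so its Hessian is the constant matrix H = [[6, -2], [-2, -2]].
det(H) = -16, tr(H) = 4.
det(H) < 0, so H is indefinite: neither convex nor concave.

neither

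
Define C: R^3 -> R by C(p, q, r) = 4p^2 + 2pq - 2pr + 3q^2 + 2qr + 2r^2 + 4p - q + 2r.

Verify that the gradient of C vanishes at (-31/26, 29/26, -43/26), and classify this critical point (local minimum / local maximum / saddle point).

local minimum

∇C = (8p + 2q - 2r + 4, 2p + 6q + 2r - 1, -2p + 2q + 4r + 2); substituting (-31/26, 29/26, -43/26) gives ∇C = (0, 0, 0), so (-31/26, 29/26, -43/26) is indeed a critical point.
The Hessian is constant: H = [[8, 2, -2], [2, 6, 2], [-2, 2, 4]].
Leading principal minors: Δ₁ = 8, Δ₂ = 44, Δ₃ = 104.
All leading minors are positive, so H is positive definite: a local minimum.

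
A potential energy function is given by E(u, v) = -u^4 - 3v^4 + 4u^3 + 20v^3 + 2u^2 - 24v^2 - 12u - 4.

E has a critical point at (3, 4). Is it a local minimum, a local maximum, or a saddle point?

local maximum

The mixed partial ∂²E/∂u∂v is 0, so the Hessian at any point is diag(E_uu, E_vv) = diag(4(-3u^2 + 6u + 1), 12(-3v^2 + 10v - 4)).
At (3, 4): H = diag(-32, -144).
Both eigenvalues are negative, so H is negative definite: a local maximum.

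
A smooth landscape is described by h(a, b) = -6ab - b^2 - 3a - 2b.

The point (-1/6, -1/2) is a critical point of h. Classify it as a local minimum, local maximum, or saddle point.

The Hessian of h is constant: H = [[0, -6], [-6, -2]].
det(H) = 0·(-2) − (-6)² = -36.
Since det(H) < 0, H is indefinite and the critical point is a saddle point.

saddle point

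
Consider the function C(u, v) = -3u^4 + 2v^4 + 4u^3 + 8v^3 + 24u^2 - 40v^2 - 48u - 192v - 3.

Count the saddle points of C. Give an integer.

C separates as a function of u plus a function of v, so ∇C=0 decouples.
∂C/∂u = -12(u - 2)(u - 1)(u + 2) = 0 at u ∈ {-2, 1, 2}; ∂C/∂v = 8(v - 3)(v + 2)(v + 4) = 0 at v ∈ {-4, -2, 3}.
The Hessian is diagonal: diag(C_uu, C_vv). Second derivatives: C_uu(-2)=-144, C_uu(1)=36, C_uu(2)=-48; C_vv(-4)=112, C_vv(-2)=-80, C_vv(3)=280.
Saddle points occur where the two diagonal entries have opposite signs: (-2, -4), (-2, 3), (1, -2), (2, -4), (2, 3). Count: 5.

5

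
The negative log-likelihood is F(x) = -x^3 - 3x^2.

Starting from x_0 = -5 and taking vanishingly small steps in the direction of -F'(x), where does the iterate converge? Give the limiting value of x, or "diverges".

-2

F'(x) = -3x(x + 2), so F'(-5) = -45.
Gradient descent moves in the -F' direction, i.e. x is increasing.
The nearest critical point in that direction is x = -2, where F'' = 6 > 0 (a local minimum). The iterate converges there.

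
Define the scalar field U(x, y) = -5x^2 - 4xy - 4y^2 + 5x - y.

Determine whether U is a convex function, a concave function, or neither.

concave

U is quadratic, so its Hessian is the constant matrix H = [[-10, -4], [-4, -8]].
det(H) = 64, tr(H) = -18.
det(H) > 0 and tr(H) < 0, so H is negative definite everywhere: concave.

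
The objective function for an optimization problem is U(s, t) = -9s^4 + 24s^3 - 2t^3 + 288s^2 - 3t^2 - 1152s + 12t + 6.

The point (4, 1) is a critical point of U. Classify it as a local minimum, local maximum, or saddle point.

The mixed partial ∂²U/∂s∂t is 0, so the Hessian at any point is diag(U_ss, U_tt) = diag(36(-3s^2 + 4s + 16), -6(2t + 1)).
At (4, 1): H = diag(-576, -18).
Both eigenvalues are negative, so H is negative definite: a local maximum.

local maximum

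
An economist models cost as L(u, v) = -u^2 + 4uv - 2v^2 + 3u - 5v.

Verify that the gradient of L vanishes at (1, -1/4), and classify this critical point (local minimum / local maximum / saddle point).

∇L = (-2u + 4v + 3, 4u - 4v - 5); substituting (1, -1/4) gives ∇L = (0, 0), so (1, -1/4) is indeed a critical point.
The Hessian of L is constant: H = [[-2, 4], [4, -4]].
det(H) = (-2)·(-4) − 4² = -8.
Since det(H) < 0, H is indefinite and the critical point is a saddle point.

saddle point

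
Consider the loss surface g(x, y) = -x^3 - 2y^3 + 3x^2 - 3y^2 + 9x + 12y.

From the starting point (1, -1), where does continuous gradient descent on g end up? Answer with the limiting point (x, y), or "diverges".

(-1, -2)

g is separable, so gradient descent decouples: x follows -∂g/∂x, y follows -∂g/∂y.
∂g/∂x = -3(x - 3)(x + 1); at x=1 this is 12, so x decreases.
∂g/∂y = -6(y - 1)(y + 2); at y=-1 this is 12, so y decreases.
x converges to its nearest critical value -1 (a local min of the x-part); y converges to -2. The iterate converges to (-1, -2).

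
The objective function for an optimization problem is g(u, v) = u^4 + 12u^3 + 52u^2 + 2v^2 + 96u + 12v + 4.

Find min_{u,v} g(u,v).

g(u,v) separates as P(u) + Q(v) + 4, so its minimum is min P + min Q + 4.
P'(u) = 4(u + 2)(u + 3)(u + 4) vanishes at u ∈ {-4, -3, -2}; Q'(v) = 4v + 12 vanishes at v ∈ {-3}.
Local minima of P (where P''>0): P(-4)=-64, P(-2)=-64. Local minima of Q: Q(-3)=-18.
So the global minimum of g is P(-4) + Q(-3) + 4 = -64 − 18 + 4 = -78, attained at (-4, -3).

-78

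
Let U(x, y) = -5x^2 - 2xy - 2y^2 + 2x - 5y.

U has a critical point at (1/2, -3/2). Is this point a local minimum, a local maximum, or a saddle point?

local maximum

The Hessian of U is constant: H = [[-10, -2], [-2, -4]].
det(H) = (-10)·(-4) − (-2)² = 36.
det(H) > 0 and tr(H) = -14 < 0, so H is negative definite and the point is a local maximum.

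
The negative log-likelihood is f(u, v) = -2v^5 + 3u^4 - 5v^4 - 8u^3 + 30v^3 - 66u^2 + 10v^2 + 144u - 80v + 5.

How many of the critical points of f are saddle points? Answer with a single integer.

6

f separates as a function of u plus a function of v, so ∇f=0 decouples.
∂f/∂u = 12(u - 4)(u - 1)(u + 3) = 0 at u ∈ {-3, 1, 4}; ∂f/∂v = -10(v - 2)(v - 1)(v + 1)(v + 4) = 0 at v ∈ {-4, -1, 1, 2}.
The Hessian is diagonal: diag(f_uu, f_vv). Second derivatives: f_uu(-3)=336, f_uu(1)=-144, f_uu(4)=252; f_vv(-4)=900, f_vv(-1)=-180, f_vv(1)=100, f_vv(2)=-180.
Saddle points occur where the two diagonal entries have opposite signs: (-3, -1), (-3, 2), (1, -4), (1, 1), (4, -1), (4, 2). Count: 6.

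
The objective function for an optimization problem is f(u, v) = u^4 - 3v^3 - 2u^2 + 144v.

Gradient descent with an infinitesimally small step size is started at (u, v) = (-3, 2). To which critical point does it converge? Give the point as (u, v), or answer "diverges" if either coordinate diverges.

f is separable, so gradient descent decouples: u follows -∂f/∂u, v follows -∂f/∂v.
∂f/∂u = 4u(u - 1)(u + 1); at u=-3 this is -96, so u increases.
∂f/∂v = -9(v - 4)(v + 4); at v=2 this is 108, so v decreases.
u converges to its nearest critical value -1 (a local min of the u-part); v converges to -4. The iterate converges to (-1, -4).

(-1, -4)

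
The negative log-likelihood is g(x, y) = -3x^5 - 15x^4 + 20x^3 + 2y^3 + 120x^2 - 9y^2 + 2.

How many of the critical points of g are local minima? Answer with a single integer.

2

g separates as a function of x plus a function of y, so ∇g=0 decouples.
∂g/∂x = -15x(x - 2)(x + 2)(x + 4) = 0 at x ∈ {-4, -2, 0, 2}; ∂g/∂y = 6y(y - 3) = 0 at y ∈ {0, 3}.
The Hessian is diagonal: diag(g_xx, g_yy). Second derivatives: g_xx(-4)=720, g_xx(-2)=-240, g_xx(0)=240, g_xx(2)=-720; g_yy(0)=-18, g_yy(3)=18.
Local minima occur where both diagonal entries positive: (-4, 3), (0, 3). Count: 2.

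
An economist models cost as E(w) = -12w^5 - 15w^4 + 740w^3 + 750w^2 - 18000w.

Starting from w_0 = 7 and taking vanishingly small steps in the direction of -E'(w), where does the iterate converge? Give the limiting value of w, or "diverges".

diverges

E'(w) = -60(w - 5)(w - 3)(w + 4)(w + 5), so E'(7) = -63360.
Gradient descent moves in the -E' direction, i.e. w is increasing.
There is no critical point above w=7, and E' keeps the same sign, so the iterate runs off to +∞.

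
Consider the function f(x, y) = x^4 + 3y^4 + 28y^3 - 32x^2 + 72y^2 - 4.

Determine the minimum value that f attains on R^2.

f(x,y) separates as P(x) + Q(y) − 4, so its minimum is min P + min Q − 4.
P'(x) = 4x(x - 4)(x + 4) vanishes at x ∈ {-4, 0, 4}; Q'(y) = 12y(y + 3)(y + 4) vanishes at y ∈ {-4, -3, 0}.
Local minima of P (where P''>0): P(-4)=-256, P(4)=-256. Local minima of Q: Q(-4)=128, Q(0)=0.
So the global minimum of f is P(-4) + Q(0) − 4 = -256 + 0 − 4 = -260, attained at (-4, 0).

-260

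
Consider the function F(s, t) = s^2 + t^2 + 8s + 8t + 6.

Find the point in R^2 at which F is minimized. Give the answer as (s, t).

F(s,t) separates as P(s) + Q(t) + 6, so its minimum is min P + min Q + 6.
P'(s) = 2s + 8 vanishes at s ∈ {-4}; Q'(t) = 2(t + 4) vanishes at t ∈ {-4}.
Local minima of P (where P''>0): P(-4)=-16. Local minima of Q: Q(-4)=-16.
So the global minimum of F is P(-4) + Q(-4) + 6 = -16 − 16 + 6 = -26, attained at (-4, -4).

(-4, -4)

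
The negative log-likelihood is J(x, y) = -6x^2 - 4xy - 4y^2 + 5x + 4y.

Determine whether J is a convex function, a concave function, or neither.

concave

J is quadratic, so its Hessian is the constant matrix H = [[-12, -4], [-4, -8]].
det(H) = 80, tr(H) = -20.
det(H) > 0 and tr(H) < 0, so H is negative definite everywhere: concave.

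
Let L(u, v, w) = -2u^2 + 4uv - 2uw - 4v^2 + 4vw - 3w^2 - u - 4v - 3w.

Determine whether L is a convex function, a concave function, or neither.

concave

L is quadratic, so its Hessian is the constant matrix H = [[-4, 4, -2], [4, -8, 4], [-2, 4, -6]].
Leading principal minors: -4, 16, -64.
Signs alternate −, +, − ⇒ H ≺ 0 ⇒ concave.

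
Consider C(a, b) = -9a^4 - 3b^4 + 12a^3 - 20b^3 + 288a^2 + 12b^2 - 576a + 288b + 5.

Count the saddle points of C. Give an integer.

4

C separates as a function of a plus a function of b, so ∇C=0 decouples.
∂C/∂a = -36(a - 4)(a - 1)(a + 4) = 0 at a ∈ {-4, 1, 4}; ∂C/∂b = -12(b - 2)(b + 3)(b + 4) = 0 at b ∈ {-4, -3, 2}.
The Hessian is diagonal: diag(C_aa, C_bb). Second derivatives: C_aa(-4)=-1440, C_aa(1)=540, C_aa(4)=-864; C_bb(-4)=-72, C_bb(-3)=60, C_bb(2)=-360.
Saddle points occur where the two diagonal entries have opposite signs: (-4, -3), (1, -4), (1, 2), (4, -3). Count: 4.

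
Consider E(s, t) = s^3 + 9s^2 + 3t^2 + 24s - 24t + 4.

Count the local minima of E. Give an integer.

E separates as a function of s plus a function of t, so ∇E=0 decouples.
∂E/∂s = 3(s + 2)(s + 4) = 0 at s ∈ {-4, -2}; ∂E/∂t = 6(t - 4) = 0 at t ∈ {4}.
The Hessian is diagonal: diag(E_ss, E_tt). Second derivatives: E_ss(-4)=-6, E_ss(-2)=6; E_tt(4)=6.
Local minima occur where both diagonal entries positive: (-2, 4). Count: 1.

1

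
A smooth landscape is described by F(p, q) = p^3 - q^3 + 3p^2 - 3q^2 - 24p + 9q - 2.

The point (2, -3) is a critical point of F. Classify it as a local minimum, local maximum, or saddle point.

The mixed partial ∂²F/∂p∂q is 0, so the Hessian at any point is diag(F_pp, F_qq) = diag(6(p + 1), -6(q + 1)).
At (2, -3): H = diag(18, 12).
Both eigenvalues are positive, so H is positive definite: a local minimum.

local minimum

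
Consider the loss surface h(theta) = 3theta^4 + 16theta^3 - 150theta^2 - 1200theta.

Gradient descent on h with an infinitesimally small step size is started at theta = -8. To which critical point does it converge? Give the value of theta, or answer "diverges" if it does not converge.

-5

h'(theta) = 12(theta - 5)(theta + 4)(theta + 5), so h'(-8) = -1872.
Gradient descent moves in the -h' direction, i.e. theta is increasing.
The nearest critical point in that direction is theta = -5, where h'' = 120 > 0 (a local minimum). The iterate converges there.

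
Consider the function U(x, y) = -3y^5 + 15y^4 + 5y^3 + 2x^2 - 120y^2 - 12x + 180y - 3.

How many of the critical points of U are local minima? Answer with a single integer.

2

U separates as a function of x plus a function of y, so ∇U=0 decouples.
∂U/∂x = 4(x - 3) = 0 at x ∈ {3}; ∂U/∂y = -15(y - 3)(y - 2)(y - 1)(y + 2) = 0 at y ∈ {-2, 1, 2, 3}.
The Hessian is diagonal: diag(U_xx, U_yy). Second derivatives: U_xx(3)=4; U_yy(-2)=900, U_yy(1)=-90, U_yy(2)=60, U_yy(3)=-150.
Local minima occur where both diagonal entries positive: (3, -2), (3, 2). Count: 2.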